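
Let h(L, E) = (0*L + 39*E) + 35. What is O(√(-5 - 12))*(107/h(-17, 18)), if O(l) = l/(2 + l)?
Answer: 107*√17/(737*(√17 - 2*I)) ≈ 0.11753 + 0.05701*I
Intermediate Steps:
h(L, E) = 35 + 39*E (h(L, E) = (0 + 39*E) + 35 = 39*E + 35 = 35 + 39*E)
O(√(-5 - 12))*(107/h(-17, 18)) = (√(-5 - 12)/(2 + √(-5 - 12)))*(107/(35 + 39*18)) = (√(-17)/(2 + √(-17)))*(107/(35 + 702)) = ((I*√17)/(2 + I*√17))*(107/737) = (I*√17/(2 + I*√17))*(107*(1/737)) = (I*√17/(2 + I*√17))*(107/737) = 107*I*√17/(737*(2 + I*√17))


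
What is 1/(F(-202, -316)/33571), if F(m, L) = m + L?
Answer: -33571/518 ≈ -64.809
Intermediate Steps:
F(m, L) = L + m
1/(F(-202, -316)/33571) = 1/((-316 - 202)/33571) = 1/(-518*1/33571) = 1/(-518/33571) = -33571/518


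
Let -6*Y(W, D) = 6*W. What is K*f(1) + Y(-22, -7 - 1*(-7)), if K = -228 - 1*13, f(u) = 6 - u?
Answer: -1183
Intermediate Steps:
Y(W, D) = -W
K = -241 (K = -228 - 13 = -241)
K*f(1) + Y(-22, -7 - 1*(-7)) = -241*(6 - 1*1) - 1*(-22) = -241*(6 - 1) + 22 = -241*5 + 22 = -1205 + 22 = -1183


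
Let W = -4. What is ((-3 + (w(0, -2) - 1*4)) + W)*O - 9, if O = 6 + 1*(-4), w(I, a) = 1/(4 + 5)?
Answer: -277/9 ≈ -30.778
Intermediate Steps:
w(I, a) = 1/9
O = 2 (O = 6 - 4 = 2)
((-3 + (w(0, -2) - 1*4)) + W)*O - 9 = ((-3 + (1/9 - 1*4)) - 4)*2 - 9 = ((-3 + (1/9 - 4)) - 4)*2 - 9 = ((-3 - 35/9) - 4)*2 - 9 = (-62/9 - 4)*2 - 9 = -98/9*2 - 9 = -196/9 - 9 = -277/9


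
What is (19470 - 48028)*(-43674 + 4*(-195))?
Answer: 1269517332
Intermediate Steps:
(19470 - 48028)*(-43674 + 4*(-195)) = -28558*(-43674 - 780) = -28558*(-44454) = 1269517332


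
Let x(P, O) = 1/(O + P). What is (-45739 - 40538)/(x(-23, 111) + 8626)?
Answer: -7592376/759089 ≈ -10.002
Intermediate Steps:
(-45739 - 40538)/(x(-23, 111) + 8626) = (-45739 - 40538)/(1/(111 - 23) + 8626) = -86277/(1/88 + 8626) = -86277/759089/88 = -86277*88/759089 = -7592376/759089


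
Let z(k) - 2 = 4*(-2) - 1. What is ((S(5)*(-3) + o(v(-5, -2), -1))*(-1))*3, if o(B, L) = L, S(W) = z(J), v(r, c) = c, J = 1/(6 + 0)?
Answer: -60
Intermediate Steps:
J = 1/6 ≈ 0.16667
z(k) = -7 (z(k) = 2 + (4*(-2) - 1) = 2 + (-8 - 1) = 2 - 9 = -7)
S(W) = -7
((S(5)*(-3) + o(v(-5, -2), -1))*(-1))*3 = ((-7*(-3) - 1)*(-1))*3 = ((21 - 1)*(-1))*3 = (20*(-1))*3 = -20*3 = -60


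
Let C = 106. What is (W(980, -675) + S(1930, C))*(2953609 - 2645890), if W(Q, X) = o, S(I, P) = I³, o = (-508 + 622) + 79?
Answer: 2212209490372767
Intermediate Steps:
o = 193 (o = 114 + 79 = 193)
W(Q, X) = 193
(W(980, -675) + S(1930, C))*(2953609 - 2645890) = (193 + 1930³)*(2953609 - 2645890) = (193 + 7189057000)*307719 = 7189057193*307719 = 2212209490372767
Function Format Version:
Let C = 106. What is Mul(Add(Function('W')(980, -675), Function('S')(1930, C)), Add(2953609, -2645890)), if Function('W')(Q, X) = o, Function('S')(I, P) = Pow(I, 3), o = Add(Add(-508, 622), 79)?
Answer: 2212209490372767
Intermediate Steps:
o = 193 (o = Add(114, 79) = 193)
Function('W')(Q, X) = 193
Mul(Add(Function('W')(980, -675), Function('S')(1930, C)), Add(2953609, -2645890)) = Mul(Add(193, Pow(1930, 3)), Add(2953609, -2645890)) = Mul(Add(193, 7189057000), 307719) = Mul(7189057193, 307719) = 2212209490372767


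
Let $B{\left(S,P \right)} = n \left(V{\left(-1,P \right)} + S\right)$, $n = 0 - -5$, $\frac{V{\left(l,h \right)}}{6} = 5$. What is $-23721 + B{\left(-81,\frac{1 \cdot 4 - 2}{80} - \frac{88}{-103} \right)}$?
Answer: $-23976$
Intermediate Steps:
$V{\left(l,h \right)} = 30$ ($V{\left(l,h \right)} = 6 \cdot 5 = 30$)
$n = 5$ ($n = 0 + 5 = 5$)
$B{\left(S,P \right)} = 150 + 5 S$ ($B{\left(S,P \right)} = 5 \left(30 + S\right) = 150 + 5 S$)
$-23721 + B{\left(-81,\frac{1 \cdot 4 - 2}{80} - \frac{88}{-103} \right)} = -23721 + \left(150 + 5 \left(-81\right)\right) = -23721 + \left(150 - 405\right) = -23721 - 255 = -23976$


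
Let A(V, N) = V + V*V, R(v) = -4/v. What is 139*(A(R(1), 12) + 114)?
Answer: 17514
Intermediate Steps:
A(V, N) = V + V²
139*(A(R(1), 12) + 114) = 139*((-4/1)*(1 - 4/1) + 114) = 139*((-4*1)*(1 - 4*1) + 114) = 139*(-4*(1 - 4) + 114) = 139*(-4*(-3) + 114) = 139*(12 + 114) = 139*126 = 17514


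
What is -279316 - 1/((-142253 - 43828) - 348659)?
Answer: -149361437839/534740 ≈ -2.7932e+5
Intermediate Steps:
-279316 - 1/((-142253 - 43828) - 348659) = -279316 - 1/(-186081 - 348659) = -279316 - 1/(-534740) = -279316 - 1*(-1/534740) = -279316 + 1/534740 = -149361437839/534740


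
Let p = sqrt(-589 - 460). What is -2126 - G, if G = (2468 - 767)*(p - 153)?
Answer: 258127 - 1701*I*sqrt(1049) ≈ 2.5813e+5 - 55092.0*I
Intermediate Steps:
p = I*sqrt(1049) (p = sqrt(-1049) = I*sqrt(1049) ≈ 32.388*I)
G = -260253 + 1701*I*sqrt(1049) (G = (2468 - 767)*(I*sqrt(1049) - 153) = 1701*(-153 + I*sqrt(1049)) = -260253 + 1701*I*sqrt(1049) ≈ -2.6025e+5 + 55092.0*I)
-2126 - G = -2126 - (-260253 + 1701*I*sqrt(1049)) = -2126 + (260253 - 1701*I*sqrt(1049)) = 258127 - 1701*I*sqrt(1049)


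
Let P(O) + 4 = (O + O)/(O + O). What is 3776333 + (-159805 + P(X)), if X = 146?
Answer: 3616525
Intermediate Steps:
P(O) = -3 (P(O) = -4 + (O + O)/(O + O) = -4 + (2*O)/((2*O)) = -4 + (2*O)*(1/(2*O)) = -4 + 1 = -3)
3776333 + (-159805 + P(X)) = 3776333 + (-159805 - 3) = 3776333 - 159808 = 3616525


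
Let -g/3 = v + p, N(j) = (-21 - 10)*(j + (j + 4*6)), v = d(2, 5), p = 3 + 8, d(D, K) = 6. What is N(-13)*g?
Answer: -3162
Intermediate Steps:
p = 11
v = 6
N(j) = -744 - 62*j (N(j) = -31*(j + (j + 24)) = -31*(j + (24 + j)) = -31*(24 + 2*j) = -744 - 62*j)
g = -51 (g = -3*(6 + 11) = -3*17 = -51)
N(-13)*g = (-744 - 62*(-13))*(-51) = (-744 + 806)*(-51) = 62*(-51) = -3162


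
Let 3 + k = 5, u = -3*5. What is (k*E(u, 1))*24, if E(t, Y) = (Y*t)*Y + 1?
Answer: -672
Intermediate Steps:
u = -15
k = 2 (k = -3 + 5 = 2)
E(t, Y) = 1 + t*Y² (E(t, Y) = t*Y² + 1 = 1 + t*Y²)
(k*E(u, 1))*24 = (2*(1 - 15*1²))*24 = (2*(1 - 15*1))*24 = (2*(1 - 15))*24 = (2*(-14))*24 = -28*24 = -672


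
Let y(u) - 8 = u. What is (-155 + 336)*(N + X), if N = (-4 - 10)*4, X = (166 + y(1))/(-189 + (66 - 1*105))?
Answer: -2342683/228 ≈ -10275.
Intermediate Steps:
y(u) = 8 + u
X = -175/228 (X = (166 + (8 + 1))/(-189 + (66 - 1*105)) = (166 + 9)/(-189 + (66 - 105)) = 175/(-189 - 39) = 175/(-228) = 175*(-1/228) = -175/228 ≈ -0.76754)
N = -56 (N = -14*4 = -56)
(-155 + 336)*(N + X) = (-155 + 336)*(-56 - 175/228) = 181*(-12943/228) = -2342683/228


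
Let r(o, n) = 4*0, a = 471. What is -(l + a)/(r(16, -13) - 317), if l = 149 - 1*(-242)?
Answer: 862/317 ≈ 2.7192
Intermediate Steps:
l = 391 (l = 149 + 242 = 391)
r(o, n) = 0
-(l + a)/(r(16, -13) - 317) = -(391 + 471)/(0 - 317) = -862/(-317) = -862*(-1)/317 = -1*(-862/317) = 862/317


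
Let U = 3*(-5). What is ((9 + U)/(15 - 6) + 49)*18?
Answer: 870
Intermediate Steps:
U = -15
((9 + U)/(15 - 6) + 49)*18 = ((9 - 15)/(15 - 6) + 49)*18 = (-6/9 + 49)*18 = (-6*1/9 + 49)*18 = (-2/3 + 49)*18 = (145/3)*18 = 870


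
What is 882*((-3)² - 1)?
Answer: 7056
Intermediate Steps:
882*((-3)² - 1) = 882*(9 - 1) = 882*8 = 7056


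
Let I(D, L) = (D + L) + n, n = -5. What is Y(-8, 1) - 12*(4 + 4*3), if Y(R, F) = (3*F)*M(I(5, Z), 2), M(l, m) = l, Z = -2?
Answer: -198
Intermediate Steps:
I(D, L) = -5 + D + L (I(D, L) = (D + L) - 5 = -5 + D + L)
Y(R, F) = -6*F (Y(R, F) = (3*F)*(-5 + 5 - 2) = (3*F)*(-2) = -6*F)
Y(-8, 1) - 12*(4 + 4*3) = -6*1 - 12*(4 + 4*3) = -6 - 12*(4 + 12) = -6 - 12*16 = -6 - 192 = -198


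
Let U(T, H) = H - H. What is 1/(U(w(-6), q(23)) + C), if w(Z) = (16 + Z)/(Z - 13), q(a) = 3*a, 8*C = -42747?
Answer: -8/42747 ≈ -0.00018715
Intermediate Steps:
C = -42747/8 (C = (⅛)*(-42747) = -42747/8 ≈ -5343.4)
w(Z) = (16 + Z)/(-13 + Z)
U(T, H) = 0
1/(U(w(-6), q(23)) + C) = 1/(0 - 42747/8) = 1/(-42747/8) = -8/42747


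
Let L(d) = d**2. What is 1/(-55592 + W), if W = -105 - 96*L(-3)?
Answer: -1/56561 ≈ -1.7680e-5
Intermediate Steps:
W = -969 (W = -105 - 96*(-3)**2 = -105 - 96*9 = -105 - 864 = -969)
1/(-55592 + W) = 1/(-55592 - 969) = 1/(-56561) = -1/56561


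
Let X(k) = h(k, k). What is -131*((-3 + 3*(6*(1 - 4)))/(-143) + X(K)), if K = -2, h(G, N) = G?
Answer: 29999/143 ≈ 209.78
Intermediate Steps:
X(k) = k
-131*((-3 + 3*(6*(1 - 4)))/(-143) + X(K)) = -131*((-3 + 3*(6*(1 - 4)))/(-143) - 2) = -131*((-3 + 3*(6*(-3)))*(-1/143) - 2) = -131*((-3 + 3*(-18))*(-1/143) - 2) = -131*((-3 - 54)*(-1/143) - 2) = -131*(-57*(-1/143) - 2) = -131*(57/143 - 2) = -131*(-229/143) = 29999/143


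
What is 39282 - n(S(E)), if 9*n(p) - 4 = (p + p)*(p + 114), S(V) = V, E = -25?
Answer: 39776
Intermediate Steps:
n(p) = 4/9 + 2*p*(114 + p)/9 (n(p) = 4/9 + ((p + p)*(p + 114))/9 = 4/9 + ((2*p)*(114 + p))/9 = 4/9 + (2*p*(114 + p))/9 = 4/9 + 2*p*(114 + p)/9)
39282 - n(S(E)) = 39282 - (4/9 + (2/9)*(-25)² + (76/3)*(-25)) = 39282 - (4/9 + (2/9)*625 - 1900/3) = 39282 - (4/9 + 1250/9 - 1900/3) = 39282 - 1*(-494) = 39282 + 494 = 39776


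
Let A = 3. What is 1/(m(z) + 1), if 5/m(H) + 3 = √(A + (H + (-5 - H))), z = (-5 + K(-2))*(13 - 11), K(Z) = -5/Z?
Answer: (√2 + 3*I)/(√2 - 2*I) ≈ -0.66667 + 1.1785*I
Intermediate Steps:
z = -5 (z = (-5 - 5/(-2))*(13 - 11) = (-5 - 5*(-½))*2 = (-5 + 5/2)*2 = -5/2*2 = -5)
m(H) = 5/(-3 + I*√2) (m(H) = 5/(-3 + √(3 + (H + (-5 - H)))) = 5/(-3 + √(3 - 5)) = 5/(-3 + √(-2)) = 5/(-3 + I*√2))
1/(m(z) + 1) = 1/((-15/11 - 5*I*√2/11) + 1) = 1/(-4/11 - 5*I*√2/11)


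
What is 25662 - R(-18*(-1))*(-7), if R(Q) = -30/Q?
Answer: 76951/3 ≈ 25650.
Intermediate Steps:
25662 - R(-18*(-1))*(-7) = 25662 - (-30/((-18*(-1))))*(-7) = 25662 - (-30/18)*(-7) = 25662 - (-30*1/18)*(-7) = 25662 - (-5)*(-7)/3 = 25662 - 1*35/3 = 25662 - 35/3 = 76951/3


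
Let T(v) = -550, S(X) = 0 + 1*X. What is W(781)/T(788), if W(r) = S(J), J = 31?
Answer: -31/550 ≈ -0.056364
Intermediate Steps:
S(X) = X (S(X) = 0 + X = X)
W(r) = 31
W(781)/T(788) = 31/(-550) = 31*(-1/550) = -31/550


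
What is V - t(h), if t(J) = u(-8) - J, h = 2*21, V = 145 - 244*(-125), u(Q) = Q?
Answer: 30695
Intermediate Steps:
V = 30645 (V = 145 + 30500 = 30645)
h = 42
t(J) = -8 - J
V - t(h) = 30645 - (-8 - 1*42) = 30645 - (-8 - 42) = 30645 - 1*(-50) = 30645 + 50 = 30695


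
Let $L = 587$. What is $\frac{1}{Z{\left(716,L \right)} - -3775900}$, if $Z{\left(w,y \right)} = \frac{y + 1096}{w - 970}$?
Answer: $\frac{254}{959076917} \approx 2.6484 \cdot 10^{-7}$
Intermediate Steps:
$Z{\left(w,y \right)} = \frac{1096 + y}{-970 + w}$
$\frac{1}{Z{\left(716,L \right)} - -3775900} = \frac{1}{\frac{1096 + 587}{-970 + 716} - -3775900} = \frac{1}{\frac{1}{-254} \cdot 1683 + 3775900} = \frac{1}{\left(- \frac{1}{254}\right) 1683 + 3775900} = \frac{1}{- \frac{1683}{254} + 3775900} = \frac{1}{\frac{959076917}{254}} = \frac{254}{959076917}$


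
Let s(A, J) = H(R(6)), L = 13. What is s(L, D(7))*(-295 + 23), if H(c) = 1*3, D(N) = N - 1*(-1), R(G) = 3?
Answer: -816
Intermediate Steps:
D(N) = 1 + N (D(N) = N + 1 = 1 + N)
H(c) = 3
s(A, J) = 3
s(L, D(7))*(-295 + 23) = 3*(-295 + 23) = 3*(-272) = -816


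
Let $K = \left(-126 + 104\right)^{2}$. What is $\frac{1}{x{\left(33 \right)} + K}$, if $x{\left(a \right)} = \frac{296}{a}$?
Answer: $\frac{33}{16268} \approx 0.0020285$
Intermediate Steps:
$K = 484$ ($K = \left(-22\right)^{2} = 484$)
$\frac{1}{x{\left(33 \right)} + K} = \frac{1}{\frac{296}{33} + 484} = \frac{1}{\frac{16268}{33}} = \frac{33}{16268}$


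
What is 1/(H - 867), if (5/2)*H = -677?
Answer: -5/5689 ≈ -0.00087889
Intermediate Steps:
H = -1354/5 (H = (⅖)*(-677) = -1354/5 ≈ -270.80)
1/(H - 867) = 1/(-1354/5 - 867) = 1/(-5689/5) = -5/5689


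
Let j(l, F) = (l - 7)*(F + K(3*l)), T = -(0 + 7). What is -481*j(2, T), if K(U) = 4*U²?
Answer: 329485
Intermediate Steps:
T = -7 (T = -1*7 = -7)
j(l, F) = (-7 + l)*(F + 36*l²) (j(l, F) = (l - 7)*(F + 4*(3*l)²) = (-7 + l)*(F + 4*(9*l²)) = (-7 + l)*(F + 36*l²))
-481*j(2, T) = -481*(-252*2² - 7*(-7) + 36*2³ - 7*2) = -481*(-252*4 + 49 + 36*8 - 14) = -481*(-1008 + 49 + 288 - 14) = -481*(-685) = 329485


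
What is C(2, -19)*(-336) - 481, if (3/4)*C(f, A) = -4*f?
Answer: 3103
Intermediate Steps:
C(f, A) = -16*f/3 (C(f, A) = 4*(-4*f)/3 = -16*f/3)
C(2, -19)*(-336) - 481 = -16/3*2*(-336) - 481 = -32/3*(-336) - 481 = 3584 - 481 = 3103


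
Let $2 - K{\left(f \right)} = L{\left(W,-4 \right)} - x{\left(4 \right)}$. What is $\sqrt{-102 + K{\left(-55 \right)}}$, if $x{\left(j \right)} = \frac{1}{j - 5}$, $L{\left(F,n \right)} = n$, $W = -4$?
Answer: $i \sqrt{97} \approx 9.8489 i$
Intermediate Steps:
$x{\left(j \right)} = \frac{1}{-5 + j}$
$K{\left(f \right)} = 5$ ($K{\left(f \right)} = 2 - \left(-4 - \frac{1}{-5 + 4}\right) = 2 - \left(-4 - \frac{1}{-1}\right) = 2 - \left(-4 - -1\right) = 2 - \left(-4 + 1\right) = 2 - -3 = 2 + 3 = 5$)
$\sqrt{-102 + K{\left(-55 \right)}} = \sqrt{-102 + 5} = \sqrt{-97} = i \sqrt{97}$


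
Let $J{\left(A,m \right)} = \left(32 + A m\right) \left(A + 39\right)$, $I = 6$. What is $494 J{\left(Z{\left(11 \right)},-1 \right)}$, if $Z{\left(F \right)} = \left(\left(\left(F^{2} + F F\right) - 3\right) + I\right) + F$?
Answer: $-32643520$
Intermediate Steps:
$Z{\left(F \right)} = 3 + F + 2 F^{2}$ ($Z{\left(F \right)} = \left(\left(\left(F^{2} + F F\right) - 3\right) + 6\right) + F = \left(\left(\left(F^{2} + F^{2}\right) - 3\right) + 6\right) + F = \left(\left(2 F^{2} - 3\right) + 6\right) + F = \left(\left(-3 + 2 F^{2}\right) + 6\right) + F = \left(3 + 2 F^{2}\right) + F = 3 + F + 2 F^{2}$)
$J{\left(A,m \right)} = \left(32 + A m\right) \left(39 + A\right)$
$494 J{\left(Z{\left(11 \right)},-1 \right)} = 494 \left(1248 + 32 \left(3 + 11 + 2 \cdot 11^{2}\right) - \left(3 + 11 + 2 \cdot 11^{2}\right)^{2} + 39 \left(3 + 11 + 2 \cdot 11^{2}\right) \left(-1\right)\right) = 494 \left(1248 + 32 \left(3 + 11 + 2 \cdot 121\right) - \left(3 + 11 + 2 \cdot 121\right)^{2} + 39 \left(3 + 11 + 2 \cdot 121\right) \left(-1\right)\right) = 494 \left(1248 + 32 \left(3 + 11 + 242\right) - \left(3 + 11 + 242\right)^{2} + 39 \left(3 + 11 + 242\right) \left(-1\right)\right) = 494 \left(1248 + 32 \cdot 256 - 256^{2} + 39 \cdot 256 \left(-1\right)\right) = 494 \left(1248 + 8192 - 65536 - 9984\right) = 494 \left(-66080\right) = -32643520$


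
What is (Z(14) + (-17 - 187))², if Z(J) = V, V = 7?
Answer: 38809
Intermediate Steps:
Z(J) = 7
(Z(14) + (-17 - 187))² = (7 + (-17 - 187))² = (7 - 204)² = (-197)² = 38809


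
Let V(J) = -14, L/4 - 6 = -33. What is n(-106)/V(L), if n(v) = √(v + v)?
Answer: -I*√53/7 ≈ -1.04*I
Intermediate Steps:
L = -108 (L = 24 + 4*(-33) = 24 - 132 = -108)
n(v) = √2*√v (n(v) = √(2*v) = √2*√v)
n(-106)/V(L) = (√2*√(-106))/(-14) = (√2*(I*√106))*(-1/14) = (2*I*√53)*(-1/14) = -I*√53/7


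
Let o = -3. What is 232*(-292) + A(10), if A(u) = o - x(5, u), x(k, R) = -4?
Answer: -67743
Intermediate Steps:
A(u) = 1 (A(u) = -3 - 1*(-4) = -3 + 4 = 1)
232*(-292) + A(10) = 232*(-292) + 1 = -67744 + 1 = -67743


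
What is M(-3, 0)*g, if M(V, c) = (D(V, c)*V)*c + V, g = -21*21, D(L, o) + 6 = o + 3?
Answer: 1323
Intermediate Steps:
D(L, o) = -3 + o (D(L, o) = -6 + (o + 3) = -6 + (3 + o) = -3 + o)
g = -441
M(V, c) = V + V*c*(-3 + c) (M(V, c) = ((-3 + c)*V)*c + V = (V*(-3 + c))*c + V = V*c*(-3 + c) + V = V + V*c*(-3 + c))
M(-3, 0)*g = -3*(1 + 0*(-3 + 0))*(-441) = -3*(1 + 0*(-3))*(-441) = -3*(1 + 0)*(-441) = -3*1*(-441) = -3*(-441) = 1323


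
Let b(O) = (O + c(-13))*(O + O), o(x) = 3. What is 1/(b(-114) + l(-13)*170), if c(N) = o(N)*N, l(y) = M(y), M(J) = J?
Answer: 1/32674 ≈ 3.0605e-5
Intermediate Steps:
l(y) = y
c(N) = 3*N
b(O) = 2*O*(-39 + O) (b(O) = (O + 3*(-13))*(O + O) = (O - 39)*(2*O) = (-39 + O)*(2*O) = 2*O*(-39 + O))
1/(b(-114) + l(-13)*170) = 1/(2*(-114)*(-39 - 114) - 13*170) = 1/(2*(-114)*(-153) - 2210) = 1/(34884 - 2210) = 1/32674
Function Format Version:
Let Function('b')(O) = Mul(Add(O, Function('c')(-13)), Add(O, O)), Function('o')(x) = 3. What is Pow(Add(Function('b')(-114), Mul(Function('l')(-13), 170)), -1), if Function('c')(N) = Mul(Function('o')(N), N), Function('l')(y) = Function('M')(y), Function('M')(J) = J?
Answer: Rational(1, 32674) ≈ 3.0605e-5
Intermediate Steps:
Function('l')(y) = y
Function('c')(N) = Mul(3, N)
Function('b')(O) = Mul(2, O, Add(-39, O)) (Function('b')(O) = Mul(Add(O, Mul(3, -13)), Add(O, O)) = Mul(Add(O, -39), Mul(2, O)) = Mul(Add(-39, O), Mul(2, O)) = Mul(2, O, Add(-39, O)))
Pow(Add(Function('b')(-114), Mul(Function('l')(-13), 170)), -1) = Pow(Add(Mul(2, -114, Add(-39, -114)), Mul(-13, 170)), -1) = Pow(Add(Mul(2, -114, -153), -2210), -1) = Pow(Add(34884, -2210), -1) = Pow(32674, -1) = Rational(1, 32674)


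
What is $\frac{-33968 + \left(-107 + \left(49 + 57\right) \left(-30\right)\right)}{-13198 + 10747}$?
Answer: $\frac{37255}{2451} \approx 15.2$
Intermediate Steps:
$\frac{-33968 + \left(-107 + \left(49 + 57\right) \left(-30\right)\right)}{-13198 + 10747} = \frac{-33968 + \left(-107 + 106 \left(-30\right)\right)}{-2451} = \left(-33968 - 3287\right) \left(- \frac{1}{2451}\right) = \left(-37255\right) \left(- \frac{1}{2451}\right) = \frac{37255}{2451}$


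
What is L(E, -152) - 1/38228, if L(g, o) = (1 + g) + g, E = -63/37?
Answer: -3402329/1414436 ≈ -2.4054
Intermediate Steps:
E = -63/37 (E = -63*1/37 = -63/37 ≈ -1.7027)
L(g, o) = 1 + 2*g
L(E, -152) - 1/38228 = (1 + 2*(-63/37)) - 1/38228 = (1 - 126/37) - 1*1/38228 = -89/37 - 1/38228 = -3402329/1414436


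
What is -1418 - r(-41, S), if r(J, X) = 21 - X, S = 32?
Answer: -1407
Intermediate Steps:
-1418 - r(-41, S) = -1418 - (21 - 1*32) = -1418 - (21 - 32) = -1418 - 1*(-11) = -1418 + 11 = -1407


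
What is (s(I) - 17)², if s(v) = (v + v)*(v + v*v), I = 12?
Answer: 13890529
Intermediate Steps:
s(v) = 2*v*(v + v²) (s(v) = (2*v)*(v + v²) = 2*v*(v + v²))
(s(I) - 17)² = (2*12²*(1 + 12) - 17)² = (2*144*13 - 17)² = (3744 - 17)² = 3727² = 13890529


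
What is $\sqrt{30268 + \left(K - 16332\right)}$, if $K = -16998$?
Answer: $i \sqrt{3062} \approx 55.335 i$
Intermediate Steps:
$\sqrt{30268 + \left(K - 16332\right)} = \sqrt{30268 - 33330} = \sqrt{-3062} = i \sqrt{3062}$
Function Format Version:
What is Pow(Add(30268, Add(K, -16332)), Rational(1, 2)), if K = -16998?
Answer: Mul(I, Pow(3062, Rational(1, 2))) ≈ Mul(55.335, I)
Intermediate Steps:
Pow(Add(30268, Add(K, -16332)), Rational(1, 2)) = Pow(Add(30268, Add(-16998, -16332)), Rational(1, 2)) = Pow(Add(30268, -33330), Rational(1, 2)) = Pow(-3062, Rational(1, 2)) = Mul(I, Pow(3062, Rational(1, 2)))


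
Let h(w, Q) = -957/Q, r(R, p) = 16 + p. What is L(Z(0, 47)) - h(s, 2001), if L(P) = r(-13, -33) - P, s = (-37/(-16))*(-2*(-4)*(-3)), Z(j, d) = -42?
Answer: 586/23 ≈ 25.478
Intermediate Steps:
s = -111/2 (s = (-37*(-1/16))*(8*(-3)) = (37/16)*(-24) = -111/2 ≈ -55.500)
L(P) = -17 - P (L(P) = (16 - 33) - P = -17 - P)
L(Z(0, 47)) - h(s, 2001) = (-17 - 1*(-42)) - (-957)/2001 = (-17 + 42) - (-957)/2001 = 25 - 1*(-11/23) = 25 + 11/23 = 586/23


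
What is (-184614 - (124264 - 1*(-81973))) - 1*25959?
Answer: -416810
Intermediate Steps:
(-184614 - (124264 - 1*(-81973))) - 1*25959 = (-184614 - (124264 + 81973)) - 25959 = (-184614 - 1*206237) - 25959 = (-184614 - 206237) - 25959 = -390851 - 25959 = -416810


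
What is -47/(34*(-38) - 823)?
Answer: 1/45 ≈ 0.022222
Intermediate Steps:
-47/(34*(-38) - 823) = -47/(-1292 - 823) = -47/(-2115) = -47*(-1/2115) = 1/45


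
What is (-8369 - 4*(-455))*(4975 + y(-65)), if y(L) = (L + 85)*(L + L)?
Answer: -15553875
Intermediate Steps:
y(L) = 2*L*(85 + L) (y(L) = (85 + L)*(2*L) = 2*L*(85 + L))
(-8369 - 4*(-455))*(4975 + y(-65)) = (-8369 - 4*(-455))*(4975 + 2*(-65)*(85 - 65)) = (-8369 + 1820)*(4975 + 2*(-65)*20) = -6549*(4975 - 2600) = -6549*2375 = -15553875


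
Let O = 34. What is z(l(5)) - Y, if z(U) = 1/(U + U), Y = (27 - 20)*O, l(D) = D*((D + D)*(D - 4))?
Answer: -23799/100 ≈ -237.99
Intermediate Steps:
l(D) = 2*D²*(-4 + D) (l(D) = D*((2*D)*(-4 + D)) = D*(2*D*(-4 + D)) = 2*D²*(-4 + D))
Y = 238 (Y = (27 - 20)*34 = 7*34 = 238)
z(U) = 1/(2*U)
z(l(5)) - Y = 1/(2*((2*5²*(-4 + 5)))) - 1*238 = 1/(2*((2*25*1))) - 238 = (½)/50 - 238 = (½)*(1/50) - 238 = 1/100 - 238 = -23799/100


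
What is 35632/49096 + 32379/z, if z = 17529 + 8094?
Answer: 6134015/3083301 ≈ 1.9894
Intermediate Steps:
z = 25623
35632/49096 + 32379/z = 35632/49096 + 32379/25623 = 35632*(1/49096) + 32379*(1/25623) = 262/361 + 10793/8541 = 6134015/3083301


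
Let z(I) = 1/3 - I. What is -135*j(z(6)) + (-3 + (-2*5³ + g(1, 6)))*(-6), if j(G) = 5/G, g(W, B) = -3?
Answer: 28137/17 ≈ 1655.1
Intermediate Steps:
z(I) = ⅓ - I
-135*j(z(6)) + (-3 + (-2*5³ + g(1, 6)))*(-6) = -675/(⅓ - 1*6) + (-3 + (-2*5³ - 3))*(-6) = -675/(⅓ - 6) + (-3 + (-2*125 - 3))*(-6) = -675/(-17/3) + (-3 + (-250 - 3))*(-6) = -675*(-3)/17 + (-3 - 253)*(-6) = -135*(-15/17) - 256*(-6) = 2025/17 + 1536 = 28137/17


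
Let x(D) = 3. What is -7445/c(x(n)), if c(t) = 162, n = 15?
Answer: -7445/162 ≈ -45.957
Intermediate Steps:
-7445/c(x(n)) = -7445/162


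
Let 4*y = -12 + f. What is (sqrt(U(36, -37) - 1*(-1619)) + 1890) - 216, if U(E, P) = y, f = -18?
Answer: 1674 + sqrt(6446)/2 ≈ 1714.1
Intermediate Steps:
y = -15/2 (y = (-12 - 18)/4 = (1/4)*(-30) = -15/2 ≈ -7.5000)
U(E, P) = -15/2
(sqrt(U(36, -37) - 1*(-1619)) + 1890) - 216 = (sqrt(-15/2 - 1*(-1619)) + 1890) - 216 = (sqrt(-15/2 + 1619) + 1890) - 216 = (sqrt(3223/2) + 1890) - 216 = (sqrt(6446)/2 + 1890) - 216 = (1890 + sqrt(6446)/2) - 216 = 1674 + sqrt(6446)/2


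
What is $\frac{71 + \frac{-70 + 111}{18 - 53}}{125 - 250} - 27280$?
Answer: $- \frac{119352444}{4375} \approx -27281.0$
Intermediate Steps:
$\frac{71 + \frac{-70 + 111}{18 - 53}}{125 - 250} - 27280 = \frac{71 + \frac{41}{-35}}{-125} - 27280 = \left(71 + 41 \left(- \frac{1}{35}\right)\right) \left(- \frac{1}{125}\right) - 27280 = \left(71 - \frac{41}{35}\right) \left(- \frac{1}{125}\right) - 27280 = \frac{2444}{35} \left(- \frac{1}{125}\right) - 27280 = - \frac{2444}{4375} - 27280 = - \frac{119352444}{4375}$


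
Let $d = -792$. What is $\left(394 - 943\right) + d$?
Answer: $-1341$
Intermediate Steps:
$\left(394 - 943\right) + d = \left(394 - 943\right) - 792 = -549 - 792 = -1341$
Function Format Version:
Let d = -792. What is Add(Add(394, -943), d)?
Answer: -1341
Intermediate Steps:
Add(Add(394, -943), d) = Add(Add(394, -943), -792) = Add(-549, -792) = -1341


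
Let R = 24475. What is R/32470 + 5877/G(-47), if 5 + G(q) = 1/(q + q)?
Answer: -1195075609/1019558 ≈ -1172.2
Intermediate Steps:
G(q) = -5 + 1/(2*q) (G(q) = -5 + 1/(q + q) = -5 + 1/(2*q))
R/32470 + 5877/G(-47) = 24475/32470 + 5877/(-5 + (1/2)/(-47)) = 24475*(1/32470) + 5877/(-5 + (1/2)*(-1/47)) = 4895/6494 + 5877/(-5 - 1/94) = 4895/6494 + 5877/(-471/94) = 4895/6494 + 5877*(-94/471) = 4895/6494 - 184146/157 = -1195075609/1019558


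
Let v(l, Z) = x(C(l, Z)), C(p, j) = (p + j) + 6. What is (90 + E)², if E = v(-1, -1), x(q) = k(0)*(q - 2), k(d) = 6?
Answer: 10404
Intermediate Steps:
C(p, j) = 6 + j + p (C(p, j) = (j + p) + 6 = 6 + j + p)
x(q) = -12 + 6*q (x(q) = 6*(q - 2) = 6*(-2 + q) = -12 + 6*q)
v(l, Z) = 24 + 6*Z + 6*l (v(l, Z) = -12 + 6*(6 + Z + l) = -12 + (36 + 6*Z + 6*l) = 24 + 6*Z + 6*l)
E = 12 (E = 24 + 6*(-1) + 6*(-1) = 24 - 6 - 6 = 12)
(90 + E)² = (90 + 12)² = 102² = 10404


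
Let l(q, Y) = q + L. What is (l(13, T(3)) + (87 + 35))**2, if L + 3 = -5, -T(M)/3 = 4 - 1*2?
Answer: 16129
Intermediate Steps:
T(M) = -6 (T(M) = -3*(4 - 1*2) = -3*(4 - 2) = -3*2 = -6)
L = -8 (L = -3 - 5 = -8)
l(q, Y) = -8 + q (l(q, Y) = q - 8 = -8 + q)
(l(13, T(3)) + (87 + 35))**2 = ((-8 + 13) + (87 + 35))**2 = (5 + 122)**2 = 127**2 = 16129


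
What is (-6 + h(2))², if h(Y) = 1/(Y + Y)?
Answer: 529/16 ≈ 33.063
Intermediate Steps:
h(Y) = 1/(2*Y)
(-6 + h(2))² = (-6 + (½)/2)² = (-6 + (½)*(½))² = (-6 + ¼)² = (-23/4)² = 529/16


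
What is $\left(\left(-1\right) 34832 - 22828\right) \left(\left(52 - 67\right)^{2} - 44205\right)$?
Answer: $2535886800$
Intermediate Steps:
$\left(\left(-1\right) 34832 - 22828\right) \left(\left(52 - 67\right)^{2} - 44205\right) = \left(-34832 - 22828\right) \left(\left(-15\right)^{2} - 44205\right) = - 57660 \left(225 - 44205\right) = \left(-57660\right) \left(-43980\right) = 2535886800$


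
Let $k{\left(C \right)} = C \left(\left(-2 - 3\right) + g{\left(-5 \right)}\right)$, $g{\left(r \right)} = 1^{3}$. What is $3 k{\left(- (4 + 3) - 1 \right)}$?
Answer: $96$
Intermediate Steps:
$g{\left(r \right)} = 1$
$k{\left(C \right)} = - 4 C$ ($k{\left(C \right)} = C \left(\left(-2 - 3\right) + 1\right) = C \left(-5 + 1\right) = C \left(-4\right) = - 4 C$)
$3 k{\left(- (4 + 3) - 1 \right)} = 3 \left(- 4 \left(- (4 + 3) - 1\right)\right) = 3 \left(- 4 \left(\left(-1\right) 7 - 1\right)\right) = 3 \left(- 4 \left(-7 - 1\right)\right) = 3 \left(\left(-4\right) \left(-8\right)\right) = 3 \cdot 32 = 96$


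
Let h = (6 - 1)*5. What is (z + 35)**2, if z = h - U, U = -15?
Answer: 5625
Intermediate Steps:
h = 25 (h = 5*5 = 25)
z = 40 (z = 25 - 1*(-15) = 25 + 15 = 40)
(z + 35)**2 = (40 + 35)**2 = 75**2 = 5625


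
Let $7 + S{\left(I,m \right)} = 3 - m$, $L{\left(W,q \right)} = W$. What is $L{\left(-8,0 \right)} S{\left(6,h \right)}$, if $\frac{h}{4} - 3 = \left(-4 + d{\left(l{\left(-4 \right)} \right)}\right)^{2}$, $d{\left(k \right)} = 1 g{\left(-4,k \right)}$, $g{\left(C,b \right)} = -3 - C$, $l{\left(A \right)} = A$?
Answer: $416$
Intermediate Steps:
$d{\left(k \right)} = 1$ ($d{\left(k \right)} = 1 \left(-3 - -4\right) = 1 \left(-3 + 4\right) = 1 \cdot 1 = 1$)
$h = 48$ ($h = 12 + 4 \left(-4 + 1\right)^{2} = 12 + 4 \left(-3\right)^{2} = 12 + 4 \cdot 9 = 12 + 36 = 48$)
$S{\left(I,m \right)} = -4 - m$ ($S{\left(I,m \right)} = -7 - \left(-3 + m\right) = -4 - m$)
$L{\left(-8,0 \right)} S{\left(6,h \right)} = - 8 \left(-4 - 48\right) = \left(-8\right) \left(-52\right) = 416$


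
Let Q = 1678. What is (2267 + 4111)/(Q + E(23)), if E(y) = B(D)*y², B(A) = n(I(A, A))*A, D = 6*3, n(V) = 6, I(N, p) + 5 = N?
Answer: 3189/29405 ≈ 0.10845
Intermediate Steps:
I(N, p) = -5 + N
D = 18
B(A) = 6*A
E(y) = 108*y² (E(y) = (6*18)*y² = 108*y²)
(2267 + 4111)/(Q + E(23)) = (2267 + 4111)/(1678 + 108*23²) = 6378/(1678 + 108*529) = 6378/(1678 + 57132) = 6378/58810 = 6378*(1/58810) = 3189/29405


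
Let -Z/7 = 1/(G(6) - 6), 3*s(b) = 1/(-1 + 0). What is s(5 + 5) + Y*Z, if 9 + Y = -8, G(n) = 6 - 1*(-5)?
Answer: 352/15 ≈ 23.467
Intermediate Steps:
G(n) = 11 (G(n) = 6 + 5 = 11)
s(b) = -1/3 (s(b) = 1/(3*(-1 + 0)) = (1/3)/(-1) = (1/3)*(-1) = -1/3)
Y = -17 (Y = -9 - 8 = -17)
Z = -7/5 (Z = -7/(11 - 6) = -7/5 ≈ -1.4000)
s(5 + 5) + Y*Z = -1/3 - 17*(-7/5) = -1/3 + 119/5 = 352/15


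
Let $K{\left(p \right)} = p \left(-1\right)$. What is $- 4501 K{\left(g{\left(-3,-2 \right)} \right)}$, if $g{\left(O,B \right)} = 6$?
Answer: $27006$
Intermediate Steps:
$K{\left(p \right)} = - p$
$- 4501 K{\left(g{\left(-3,-2 \right)} \right)} = - 4501 \left(\left(-1\right) 6\right) = \left(-4501\right) \left(-6\right) = 27006$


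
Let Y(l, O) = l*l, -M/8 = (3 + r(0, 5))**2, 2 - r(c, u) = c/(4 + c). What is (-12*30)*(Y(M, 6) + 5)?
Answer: -14401800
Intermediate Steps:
r(c, u) = 2 - c/(4 + c)
M = -200 (M = -8*(3 + (8 + 0)/(4 + 0))**2 = -8*(3 + 8/4)**2 = -8*(3 + (1/4)*8)**2 = -8*(3 + 2)**2 = -8*5**2 = -8*25 = -200)
Y(l, O) = l**2
(-12*30)*(Y(M, 6) + 5) = (-12*30)*((-200)**2 + 5) = -360*(40000 + 5) = -360*40005 = -14401800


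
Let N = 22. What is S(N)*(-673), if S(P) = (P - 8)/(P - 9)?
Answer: -9422/13 ≈ -724.77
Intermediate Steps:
S(P) = (-8 + P)/(-9 + P)
S(N)*(-673) = ((-8 + 22)/(-9 + 22))*(-673) = (14/13)*(-673) = -9422/13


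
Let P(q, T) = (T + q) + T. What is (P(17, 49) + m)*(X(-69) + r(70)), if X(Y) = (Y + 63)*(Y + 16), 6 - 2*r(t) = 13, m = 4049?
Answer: 1309578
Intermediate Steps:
r(t) = -7/2 (r(t) = 3 - ½*13 = 3 - 13/2 = -7/2)
P(q, T) = q + 2*T
X(Y) = (16 + Y)*(63 + Y) (X(Y) = (63 + Y)*(16 + Y) = (16 + Y)*(63 + Y))
(P(17, 49) + m)*(X(-69) + r(70)) = ((17 + 2*49) + 4049)*((1008 + (-69)² + 79*(-69)) - 7/2) = ((17 + 98) + 4049)*((1008 + 4761 - 5451) - 7/2) = (115 + 4049)*(318 - 7/2) = 4164*(629/2) = 1309578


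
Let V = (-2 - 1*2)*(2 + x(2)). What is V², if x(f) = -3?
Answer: 16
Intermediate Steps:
V = 4 (V = (-2 - 1*2)*(2 - 3) = (-2 - 2)*(-1) = -4*(-1) = 4)
V² = 4² = 16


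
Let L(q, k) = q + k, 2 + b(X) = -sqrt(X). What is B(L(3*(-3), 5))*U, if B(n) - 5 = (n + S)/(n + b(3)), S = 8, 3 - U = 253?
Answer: -11750/11 - 1000*sqrt(3)/33 ≈ -1120.7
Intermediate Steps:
U = -250 (U = 3 - 1*253 = 3 - 253 = -250)
b(X) = -2 - sqrt(X)
L(q, k) = k + q
B(n) = 5 + (8 + n)/(-2 + n - sqrt(3)) (B(n) = 5 + (n + 8)/(n + (-2 - sqrt(3))) = 5 + (8 + n)/(-2 + n - sqrt(3)))
B(L(3*(-3), 5))*U = ((2 - 6*(5 + 3*(-3)) + 5*sqrt(3))/(2 + sqrt(3) - (5 + 3*(-3))))*(-250) = ((2 - 6*(5 - 9) + 5*sqrt(3))/(2 + sqrt(3) - (5 - 9)))*(-250) = ((2 - 6*(-4) + 5*sqrt(3))/(2 + sqrt(3) - 1*(-4)))*(-250) = ((2 + 24 + 5*sqrt(3))/(2 + sqrt(3) + 4))*(-250) = ((26 + 5*sqrt(3))/(6 + sqrt(3)))*(-250) = -250*(26 + 5*sqrt(3))/(6 + sqrt(3))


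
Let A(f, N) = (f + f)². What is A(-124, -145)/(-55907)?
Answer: -61504/55907 ≈ -1.1001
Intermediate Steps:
A(f, N) = 4*f² (A(f, N) = (2*f)² = 4*f²)
A(-124, -145)/(-55907) = (4*(-124)²)/(-55907) = (4*15376)*(-1/55907) = 61504*(-1/55907) = -61504/55907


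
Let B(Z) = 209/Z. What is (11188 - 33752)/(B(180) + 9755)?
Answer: -4061520/1756109 ≈ -2.3128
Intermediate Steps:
(11188 - 33752)/(B(180) + 9755) = (11188 - 33752)/(209/180 + 9755) = -22564/(209*(1/180) + 9755) = -22564/(209/180 + 9755) = -22564/1756109/180 = -22564*180/1756109 = -4061520/1756109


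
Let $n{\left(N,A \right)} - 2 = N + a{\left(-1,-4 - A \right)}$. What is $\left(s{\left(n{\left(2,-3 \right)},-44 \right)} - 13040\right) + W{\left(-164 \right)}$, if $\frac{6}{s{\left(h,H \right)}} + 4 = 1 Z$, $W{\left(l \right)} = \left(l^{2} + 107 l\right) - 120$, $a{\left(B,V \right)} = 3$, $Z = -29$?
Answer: $- \frac{41934}{11} \approx -3812.2$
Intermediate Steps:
$W{\left(l \right)} = -120 + l^{2} + 107 l$
$n{\left(N,A \right)} = 5 + N$ ($n{\left(N,A \right)} = 2 + \left(N + 3\right) = 2 + \left(3 + N\right) = 5 + N$)
$s{\left(h,H \right)} = - \frac{2}{11}$ ($s{\left(h,H \right)} = \frac{6}{-4 + 1 \left(-29\right)} = \frac{6}{-4 - 29} = \frac{6}{-33} = 6 \left(- \frac{1}{33}\right) = - \frac{2}{11}$)
$\left(s{\left(n{\left(2,-3 \right)},-44 \right)} - 13040\right) + W{\left(-164 \right)} = \left(- \frac{2}{11} - 13040\right) + \left(-120 + \left(-164\right)^{2} + 107 \left(-164\right)\right) = - \frac{143442}{11} - -9228 = - \frac{143442}{11} + 9228 = - \frac{41934}{11}$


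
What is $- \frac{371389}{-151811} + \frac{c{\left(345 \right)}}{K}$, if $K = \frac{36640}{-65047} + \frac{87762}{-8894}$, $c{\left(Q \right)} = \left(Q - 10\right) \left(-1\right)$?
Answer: $\frac{15831587799501608}{458054090846957} \approx 34.563$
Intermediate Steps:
$c{\left(Q \right)} = 10 - Q$ ($c{\left(Q \right)} = \left(-10 + Q\right) \left(-1\right) = 10 - Q$)
$K = - \frac{3017265487}{289264009}$ ($K = 36640 \left(- \frac{1}{65047}\right) + 87762 \left(- \frac{1}{8894}\right) = - \frac{36640}{65047} - \frac{43881}{4447} = - \frac{3017265487}{289264009} \approx -10.431$)
$- \frac{371389}{-151811} + \frac{c{\left(345 \right)}}{K} = - \frac{371389}{-151811} + \frac{10 - 345}{- \frac{3017265487}{289264009}} = \left(-371389\right) \left(- \frac{1}{151811}\right) + \left(10 - 345\right) \left(- \frac{289264009}{3017265487}\right) = \frac{371389}{151811} - - \frac{96903443015}{3017265487} = \frac{371389}{151811} + \frac{96903443015}{3017265487} = \frac{15831587799501608}{458054090846957}$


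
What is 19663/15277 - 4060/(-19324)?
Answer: 110498108/73803187 ≈ 1.4972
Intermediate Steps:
19663/15277 - 4060/(-19324) = 19663*(1/15277) - 4060*(-1/19324) = 19663/15277 + 1015/4831 = 110498108/73803187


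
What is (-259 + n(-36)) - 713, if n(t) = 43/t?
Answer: -35035/36 ≈ -973.19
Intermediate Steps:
(-259 + n(-36)) - 713 = (-259 + 43/(-36)) - 713 = (-259 + 43*(-1/36)) - 713 = (-259 - 43/36) - 713 = -9367/36 - 713 = -35035/36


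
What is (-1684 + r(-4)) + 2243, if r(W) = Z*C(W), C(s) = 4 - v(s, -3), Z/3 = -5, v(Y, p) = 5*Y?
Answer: 199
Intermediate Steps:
Z = -15 (Z = 3*(-5) = -15)
C(s) = 4 - 5*s
r(W) = -60 + 75*W (r(W) = -15*(4 - 5*W) = -60 + 75*W)
(-1684 + r(-4)) + 2243 = (-1684 + (-60 + 75*(-4))) + 2243 = (-1684 + (-60 - 300)) + 2243 = (-1684 - 360) + 2243 = -2044 + 2243 = 199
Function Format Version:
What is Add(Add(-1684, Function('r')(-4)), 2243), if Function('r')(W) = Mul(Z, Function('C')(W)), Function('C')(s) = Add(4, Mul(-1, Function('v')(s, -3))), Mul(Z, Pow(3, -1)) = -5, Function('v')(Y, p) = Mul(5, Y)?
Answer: 199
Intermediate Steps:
Z = -15 (Z = Mul(3, -5) = -15)
Function('C')(s) = Add(4, Mul(-5, s)) (Function('C')(s) = Add(4, Mul(-1, Mul(5, s))) = Add(4, Mul(-5, s)))
Function('r')(W) = Add(-60, Mul(75, W)) (Function('r')(W) = Mul(-15, Add(4, Mul(-5, W))) = Add(-60, Mul(75, W)))
Add(Add(-1684, Function('r')(-4)), 2243) = Add(Add(-1684, Add(-60, Mul(75, -4))), 2243) = Add(Add(-1684, Add(-60, -300)), 2243) = Add(Add(-1684, -360), 2243) = Add(-2044, 2243) = 199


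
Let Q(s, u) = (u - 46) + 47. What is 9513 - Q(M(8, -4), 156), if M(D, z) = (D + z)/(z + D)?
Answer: 9356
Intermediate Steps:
M(D, z) = 1 (M(D, z) = (D + z)/(D + z) = 1)
Q(s, u) = 1 + u (Q(s, u) = (-46 + u) + 47 = 1 + u)
9513 - Q(M(8, -4), 156) = 9513 - (1 + 156) = 9513 - 1*157 = 9513 - 157 = 9356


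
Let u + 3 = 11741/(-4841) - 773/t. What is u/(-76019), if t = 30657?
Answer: 808917541/11282020612203 ≈ 7.1700e-5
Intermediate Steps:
u = -808917541/148410537 (u = -3 + (11741/(-4841) - 773/30657) = -3 + (11741*(-1/4841) - 773*1/30657) = -3 + (-11741/4841 - 773/30657) = -3 - 363685930/148410537 = -808917541/148410537 ≈ -5.4505)
u/(-76019) = -808917541/148410537/(-76019) = -808917541/148410537*(-1/76019) = 808917541/11282020612203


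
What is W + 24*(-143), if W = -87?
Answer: -3519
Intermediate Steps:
W + 24*(-143) = -87 + 24*(-143) = -87 - 3432 = -3519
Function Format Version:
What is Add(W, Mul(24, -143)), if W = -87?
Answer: -3519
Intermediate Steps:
Add(W, Mul(24, -143)) = Add(-87, Mul(24, -143)) = Add(-87, -3432) = -3519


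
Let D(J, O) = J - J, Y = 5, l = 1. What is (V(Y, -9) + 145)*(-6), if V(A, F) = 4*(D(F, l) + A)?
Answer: -990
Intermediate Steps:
D(J, O) = 0
V(A, F) = 4*A (V(A, F) = 4*(0 + A) = 4*A)
(V(Y, -9) + 145)*(-6) = (4*5 + 145)*(-6) = (20 + 145)*(-6) = 165*(-6) = -990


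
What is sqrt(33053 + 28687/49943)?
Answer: sqrt(82445638004038)/49943 ≈ 181.81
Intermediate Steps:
sqrt(33053 + 28687/49943) = sqrt(1650794666/49943) = sqrt(82445638004038)/49943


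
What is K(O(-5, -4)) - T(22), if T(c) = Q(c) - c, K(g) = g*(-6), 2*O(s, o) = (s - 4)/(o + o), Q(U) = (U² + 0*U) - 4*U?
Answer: -3019/8 ≈ -377.38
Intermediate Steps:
Q(U) = U² - 4*U (Q(U) = (U² + 0) - 4*U = U² - 4*U)
O(s, o) = (-4 + s)/(4*o) (O(s, o) = ((s - 4)/(o + o))/2 = ((-4 + s)/((2*o)))/2 = ((-4 + s)*(1/(2*o)))/2 = ((-4 + s)/(2*o))/2 = (-4 + s)/(4*o))
K(g) = -6*g
T(c) = -c + c*(-4 + c) (T(c) = c*(-4 + c) - c = -c + c*(-4 + c))
K(O(-5, -4)) - T(22) = -3*(-4 - 5)/(2*(-4)) - 22*(-5 + 22) = -3*(-1)*(-9)/(2*4) - 22*17 = -6*9/16 - 1*374 = -27/8 - 374 = -3019/8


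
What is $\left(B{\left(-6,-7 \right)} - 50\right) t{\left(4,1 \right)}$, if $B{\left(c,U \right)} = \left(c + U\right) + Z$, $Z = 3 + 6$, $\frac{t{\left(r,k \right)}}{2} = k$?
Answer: $-108$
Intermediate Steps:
$t{\left(r,k \right)} = 2 k$
$Z = 9$
$B{\left(c,U \right)} = 9 + U + c$ ($B{\left(c,U \right)} = \left(c + U\right) + 9 = \left(U + c\right) + 9 = 9 + U + c$)
$\left(B{\left(-6,-7 \right)} - 50\right) t{\left(4,1 \right)} = \left(\left(9 - 7 - 6\right) - 50\right) 2 \cdot 1 = \left(-4 - 50\right) 2 = \left(-54\right) 2 = -108$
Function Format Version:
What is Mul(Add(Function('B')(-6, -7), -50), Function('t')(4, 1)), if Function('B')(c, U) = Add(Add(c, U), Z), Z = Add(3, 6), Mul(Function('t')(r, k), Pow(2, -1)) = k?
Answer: -108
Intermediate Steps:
Function('t')(r, k) = Mul(2, k)
Z = 9
Function('B')(c, U) = Add(9, U, c) (Function('B')(c, U) = Add(Add(c, U), 9) = Add(Add(U, c), 9) = Add(9, U, c))
Mul(Add(Function('B')(-6, -7), -50), Function('t')(4, 1)) = Mul(Add(Add(9, -7, -6), -50), Mul(2, 1)) = Mul(Add(-4, -50), 2) = Mul(-54, 2) = -108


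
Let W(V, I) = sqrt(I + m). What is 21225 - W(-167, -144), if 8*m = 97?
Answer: 21225 - I*sqrt(2110)/4 ≈ 21225.0 - 11.484*I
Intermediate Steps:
m = 97/8 (m = (1/8)*97 = 97/8 ≈ 12.125)
W(V, I) = sqrt(97/8 + I) (W(V, I) = sqrt(I + 97/8) = sqrt(97/8 + I))
21225 - W(-167, -144) = 21225 - sqrt(194 + 16*(-144))/4 = 21225 - sqrt(194 - 2304)/4 = 21225 - sqrt(-2110)/4 = 21225 - I*sqrt(2110)/4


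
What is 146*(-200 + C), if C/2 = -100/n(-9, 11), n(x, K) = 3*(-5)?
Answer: -81760/3 ≈ -27253.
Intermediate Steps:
n(x, K) = -15
C = 40/3 (C = 2*(-100/(-15)) = 2*(-100*(-1/15)) = 2*(20/3) = 40/3 ≈ 13.333)
146*(-200 + C) = 146*(-200 + 40/3) = 146*(-560/3) = -81760/3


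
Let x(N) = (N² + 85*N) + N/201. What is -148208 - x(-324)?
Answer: -15118040/67 ≈ -2.2564e+5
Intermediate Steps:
x(N) = N² + 17086*N/201 (x(N) = (N² + 85*N) + N*(1/201) = (N² + 85*N) + N/201 = N² + 17086*N/201)
-148208 - x(-324) = -148208 - (-324)*(17086 + 201*(-324))/201 = -148208 - (-324)*(17086 - 65124)/201 = -148208 - (-324)*(-48038)/201 = -148208 - 1*5188104/67 = -148208 - 5188104/67 = -15118040/67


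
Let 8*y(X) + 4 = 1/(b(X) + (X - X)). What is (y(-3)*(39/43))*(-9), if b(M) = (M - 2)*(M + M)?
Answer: 13923/3440 ≈ 4.0474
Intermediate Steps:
b(M) = 2*M*(-2 + M) (b(M) = (-2 + M)*(2*M) = 2*M*(-2 + M))
y(X) = -½ + 1/(16*X*(-2 + X)) (y(X) = -½ + 1/(8*(2*X*(-2 + X) + (X - X))) = -½ + 1/(8*(2*X*(-2 + X) + 0)) = -½ + 1/(8*((2*X*(-2 + X)))) = -½ + (1/(2*X*(-2 + X)))/8 = -½ + 1/(16*X*(-2 + X)))
(y(-3)*(39/43))*(-9) = (((1/16)*(1 - 8*(-3)*(-2 - 3))/(-3*(-2 - 3)))*(39/43))*(-9) = (((1/16)*(-⅓)*(1 - 8*(-3)*(-5))/(-5))*(39*(1/43)))*(-9) = (((1/16)*(-⅓)*(-⅕)*(1 - 120))*(39/43))*(-9) = (((1/16)*(-⅓)*(-⅕)*(-119))*(39/43))*(-9) = -119/240*39/43*(-9) = -1547/3440*(-9) = 13923/3440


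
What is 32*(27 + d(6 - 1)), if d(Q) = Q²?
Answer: 1664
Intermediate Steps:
32*(27 + d(6 - 1)) = 32*(27 + (6 - 1)²) = 32*(27 + 5²) = 32*(27 + 25) = 32*52 = 1664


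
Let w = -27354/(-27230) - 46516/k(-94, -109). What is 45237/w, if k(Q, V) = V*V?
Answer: -7317528751155/470818903 ≈ -15542.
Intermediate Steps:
k(Q, V) = V²
w = -470818903/161759815 (w = -27354/(-27230) - 46516/((-109)²) = -27354*(-1/27230) - 46516/11881 = 13677/13615 - 46516*1/11881 = 13677/13615 - 46516/11881 = -470818903/161759815 ≈ -2.9106)
45237/w = 45237/(-470818903/161759815) = 45237*(-161759815/470818903) = -7317528751155/470818903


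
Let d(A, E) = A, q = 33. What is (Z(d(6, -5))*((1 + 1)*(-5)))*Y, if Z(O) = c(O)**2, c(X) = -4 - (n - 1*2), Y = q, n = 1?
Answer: -2970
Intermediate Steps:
Y = 33
c(X) = -3 (c(X) = -4 - (1 - 1*2) = -4 - (1 - 2) = -4 - 1*(-1) = -4 + 1 = -3)
Z(O) = 9 (Z(O) = (-3)**2 = 9)
(Z(d(6, -5))*((1 + 1)*(-5)))*Y = (9*((1 + 1)*(-5)))*33 = (9*(2*(-5)))*33 = (9*(-10))*33 = -90*33 = -2970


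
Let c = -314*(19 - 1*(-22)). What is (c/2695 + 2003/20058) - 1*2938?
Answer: -159070267387/54056310 ≈ -2942.7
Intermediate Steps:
c = -12874 (c = -314*(19 + 22) = -314*41 = -12874)
(c/2695 + 2003/20058) - 1*2938 = (-12874/2695 + 2003/20058) - 1*2938 = (-12874*1/2695 + 2003*(1/20058)) - 2938 = (-12874/2695 + 2003/20058) - 2938 = -252828607/54056310 - 2938 = -159070267387/54056310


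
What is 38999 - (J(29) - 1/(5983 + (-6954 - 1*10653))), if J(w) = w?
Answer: 452987279/11624 ≈ 38970.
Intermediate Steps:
38999 - (J(29) - 1/(5983 + (-6954 - 1*10653))) = 38999 - (29 - 1/(5983 + (-6954 - 1*10653))) = 38999 - (29 - 1/(5983 + (-6954 - 10653))) = 38999 - (29 - 1/(5983 - 17607)) = 38999 - (29 - 1/(-11624)) = 38999 - (29 - 1*(-1/11624)) = 38999 - (29 + 1/11624) = 38999 - 1*337097/11624 = 38999 - 337097/11624 = 452987279/11624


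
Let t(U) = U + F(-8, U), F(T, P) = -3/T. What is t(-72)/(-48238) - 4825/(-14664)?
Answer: 233798659/707362032 ≈ 0.33052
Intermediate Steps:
t(U) = 3/8 + U (t(U) = U - 3/(-8) = U - 3*(-1/8) = U + 3/8 = 3/8 + U)
t(-72)/(-48238) - 4825/(-14664) = (3/8 - 72)/(-48238) - 4825/(-14664) = -573/8*(-1/48238) - 4825*(-1/14664) = 573/385904 + 4825/14664 = 233798659/707362032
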